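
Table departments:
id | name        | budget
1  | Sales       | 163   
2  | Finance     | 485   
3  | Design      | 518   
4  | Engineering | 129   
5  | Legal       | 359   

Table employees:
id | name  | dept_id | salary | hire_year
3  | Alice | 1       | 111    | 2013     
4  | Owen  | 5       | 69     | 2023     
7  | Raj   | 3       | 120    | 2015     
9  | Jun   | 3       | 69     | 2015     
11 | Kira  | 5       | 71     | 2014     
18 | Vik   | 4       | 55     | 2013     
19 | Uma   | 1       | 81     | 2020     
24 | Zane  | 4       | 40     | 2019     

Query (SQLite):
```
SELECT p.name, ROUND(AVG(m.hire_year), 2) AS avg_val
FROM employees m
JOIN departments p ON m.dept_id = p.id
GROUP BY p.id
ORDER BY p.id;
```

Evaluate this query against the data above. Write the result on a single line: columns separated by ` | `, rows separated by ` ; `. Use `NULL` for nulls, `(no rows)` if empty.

Sales | 2016.5 ; Design | 2015 ; Engineering | 2016 ; Legal | 2018.5

Join each employees row to its departments via dept_id.
Group joined rows by departments.id; compute ROUND(AVG(m.hire_year), 2) per group.
  1: ids {3, 19} → ROUND(AVG(m.hire_year), 2)=2016.5
  3: ids {7, 9} → ROUND(AVG(m.hire_year), 2)=2015
  4: ids {18, 24} → ROUND(AVG(m.hire_year), 2)=2016
  5: ids {4, 11} → ROUND(AVG(m.hire_year), 2)=2018.5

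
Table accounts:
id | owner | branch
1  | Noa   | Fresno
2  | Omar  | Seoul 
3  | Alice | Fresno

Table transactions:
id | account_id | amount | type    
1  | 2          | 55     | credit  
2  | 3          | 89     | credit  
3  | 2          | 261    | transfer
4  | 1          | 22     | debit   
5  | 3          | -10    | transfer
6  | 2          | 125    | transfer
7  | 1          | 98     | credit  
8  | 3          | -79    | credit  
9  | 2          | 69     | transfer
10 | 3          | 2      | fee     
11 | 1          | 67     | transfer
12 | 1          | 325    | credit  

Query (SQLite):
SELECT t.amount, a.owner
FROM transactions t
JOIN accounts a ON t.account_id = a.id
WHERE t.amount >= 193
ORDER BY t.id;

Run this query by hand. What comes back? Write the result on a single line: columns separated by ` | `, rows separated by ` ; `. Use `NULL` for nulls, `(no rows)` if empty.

261 | Omar ; 325 | Noa

Each transactions row matches the accounts row where account_id = accounts.id.
Then keep rows with t.amount >= 193.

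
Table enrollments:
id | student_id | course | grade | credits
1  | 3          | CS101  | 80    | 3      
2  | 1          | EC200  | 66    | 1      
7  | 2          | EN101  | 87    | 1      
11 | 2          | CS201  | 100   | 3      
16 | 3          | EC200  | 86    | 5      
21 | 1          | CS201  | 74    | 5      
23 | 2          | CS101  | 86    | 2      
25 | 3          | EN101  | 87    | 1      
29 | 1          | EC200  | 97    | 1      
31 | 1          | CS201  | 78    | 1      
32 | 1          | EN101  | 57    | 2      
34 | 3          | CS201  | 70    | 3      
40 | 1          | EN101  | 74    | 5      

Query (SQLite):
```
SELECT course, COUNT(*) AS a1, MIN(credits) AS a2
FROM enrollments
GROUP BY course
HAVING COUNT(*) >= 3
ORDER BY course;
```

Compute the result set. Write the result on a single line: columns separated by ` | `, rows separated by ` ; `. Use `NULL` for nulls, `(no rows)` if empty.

CS201 | 4 | 1 ; EC200 | 3 | 1 ; EN101 | 4 | 1

Group enrollments by course.
Per group compute: COUNT(*), MIN(credits).
HAVING: drop groups with fewer than 3 rows.
  CS101: ids {1, 23} → COUNT(*)=2, MIN(credits)=2
  CS201: ids {11, 21, 31, 34} → COUNT(*)=4, MIN(credits)=1
  EC200: ids {2, 16, 29} → COUNT(*)=3, MIN(credits)=1
  EN101: ids {7, 25, 32, 40} → COUNT(*)=4, MIN(credits)=1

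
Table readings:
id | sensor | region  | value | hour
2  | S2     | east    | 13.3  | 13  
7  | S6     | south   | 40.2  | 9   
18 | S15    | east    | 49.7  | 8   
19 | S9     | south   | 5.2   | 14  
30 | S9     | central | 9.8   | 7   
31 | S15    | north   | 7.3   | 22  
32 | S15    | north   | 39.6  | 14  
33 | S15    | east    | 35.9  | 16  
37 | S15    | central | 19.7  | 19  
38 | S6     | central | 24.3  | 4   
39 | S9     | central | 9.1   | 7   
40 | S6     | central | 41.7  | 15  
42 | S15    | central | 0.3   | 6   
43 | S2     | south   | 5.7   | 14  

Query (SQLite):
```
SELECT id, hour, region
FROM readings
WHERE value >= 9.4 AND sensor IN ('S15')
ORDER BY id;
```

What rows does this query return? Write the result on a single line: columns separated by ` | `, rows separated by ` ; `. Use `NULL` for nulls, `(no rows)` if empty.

value >= 9.4: ids {2, 7, 18, 30, 32, 33, 37, 38, 40}
sensor IN ('S15'): ids {18, 31, 32, 33, 37, 42}
Combine with AND.

18 | 8 | east ; 32 | 14 | north ; 33 | 16 | east ; 37 | 19 | central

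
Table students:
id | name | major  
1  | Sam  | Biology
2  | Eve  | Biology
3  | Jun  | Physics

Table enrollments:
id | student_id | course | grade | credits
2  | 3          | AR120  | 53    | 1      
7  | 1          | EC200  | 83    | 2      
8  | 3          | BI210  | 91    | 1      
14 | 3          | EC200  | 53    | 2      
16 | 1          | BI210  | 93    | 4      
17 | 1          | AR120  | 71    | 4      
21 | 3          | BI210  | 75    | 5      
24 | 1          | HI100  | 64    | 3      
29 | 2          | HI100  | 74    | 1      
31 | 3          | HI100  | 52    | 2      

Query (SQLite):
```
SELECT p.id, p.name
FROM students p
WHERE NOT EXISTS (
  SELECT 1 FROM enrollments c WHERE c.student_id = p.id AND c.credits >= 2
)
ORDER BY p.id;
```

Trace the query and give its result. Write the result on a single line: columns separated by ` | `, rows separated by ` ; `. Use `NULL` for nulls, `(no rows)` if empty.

2 | Eve

For each students row, check whether any enrollments with matching student_id has credits >= 2.
Keep rows where that is false.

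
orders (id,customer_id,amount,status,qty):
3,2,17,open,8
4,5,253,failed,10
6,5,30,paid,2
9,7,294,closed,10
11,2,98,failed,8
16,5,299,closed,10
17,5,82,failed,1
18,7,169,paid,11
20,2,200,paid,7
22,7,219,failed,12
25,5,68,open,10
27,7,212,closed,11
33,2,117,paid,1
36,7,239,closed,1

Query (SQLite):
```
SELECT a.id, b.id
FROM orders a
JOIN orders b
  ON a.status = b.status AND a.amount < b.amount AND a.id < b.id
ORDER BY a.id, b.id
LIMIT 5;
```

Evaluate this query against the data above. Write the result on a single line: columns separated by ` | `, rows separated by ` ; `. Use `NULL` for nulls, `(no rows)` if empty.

3 | 25 ; 6 | 18 ; 6 | 20 ; 6 | 33 ; 9 | 16

Pairs (a,b) with same status, a.amount < b.amount, a.id < b.id.
status groups: closed:{9,16,27,36} failed:{4,11,17,22} open:{3,25} paid:{6,18,20,33}
Ordered by (a.id, b.id); first 5.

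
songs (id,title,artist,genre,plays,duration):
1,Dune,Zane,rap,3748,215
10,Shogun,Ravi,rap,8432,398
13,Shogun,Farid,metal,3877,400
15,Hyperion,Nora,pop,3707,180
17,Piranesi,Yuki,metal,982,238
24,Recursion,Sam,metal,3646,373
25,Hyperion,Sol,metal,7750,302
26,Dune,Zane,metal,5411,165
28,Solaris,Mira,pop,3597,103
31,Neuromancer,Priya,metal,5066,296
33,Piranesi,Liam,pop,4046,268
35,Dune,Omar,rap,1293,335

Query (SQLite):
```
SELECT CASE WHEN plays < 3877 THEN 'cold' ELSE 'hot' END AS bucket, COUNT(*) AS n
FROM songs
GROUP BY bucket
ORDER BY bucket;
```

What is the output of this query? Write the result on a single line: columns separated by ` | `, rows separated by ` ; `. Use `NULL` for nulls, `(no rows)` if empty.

cold | 6 ; hot | 6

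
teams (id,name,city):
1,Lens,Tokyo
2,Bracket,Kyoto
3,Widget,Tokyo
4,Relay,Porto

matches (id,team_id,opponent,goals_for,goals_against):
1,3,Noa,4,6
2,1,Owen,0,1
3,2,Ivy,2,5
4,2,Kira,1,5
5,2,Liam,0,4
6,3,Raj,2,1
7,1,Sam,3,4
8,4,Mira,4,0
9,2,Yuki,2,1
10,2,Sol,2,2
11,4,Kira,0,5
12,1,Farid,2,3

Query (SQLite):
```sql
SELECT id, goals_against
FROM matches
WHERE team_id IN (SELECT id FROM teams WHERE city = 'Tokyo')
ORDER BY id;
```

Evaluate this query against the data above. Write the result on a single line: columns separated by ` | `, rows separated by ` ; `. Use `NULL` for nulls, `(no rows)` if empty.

Inner query: teams.id where city = 'Tokyo'.
Outer: keep matches rows whose team_id is in that set.
Inner query → {1, 3}

1 | 6 ; 2 | 1 ; 6 | 1 ; 7 | 4 ; 12 | 3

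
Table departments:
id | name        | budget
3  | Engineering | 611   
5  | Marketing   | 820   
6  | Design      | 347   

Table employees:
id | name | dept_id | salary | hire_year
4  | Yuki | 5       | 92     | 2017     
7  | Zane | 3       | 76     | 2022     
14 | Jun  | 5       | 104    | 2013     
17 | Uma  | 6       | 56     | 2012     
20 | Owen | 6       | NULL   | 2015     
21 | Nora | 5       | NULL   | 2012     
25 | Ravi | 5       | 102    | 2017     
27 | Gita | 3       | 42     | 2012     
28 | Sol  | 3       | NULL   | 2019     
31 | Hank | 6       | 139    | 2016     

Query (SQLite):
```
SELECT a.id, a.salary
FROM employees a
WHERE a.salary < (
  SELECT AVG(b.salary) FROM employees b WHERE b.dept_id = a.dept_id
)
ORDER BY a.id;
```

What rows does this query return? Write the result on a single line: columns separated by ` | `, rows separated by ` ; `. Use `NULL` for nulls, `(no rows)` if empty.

4 | 92 ; 17 | 56 ; 27 | 42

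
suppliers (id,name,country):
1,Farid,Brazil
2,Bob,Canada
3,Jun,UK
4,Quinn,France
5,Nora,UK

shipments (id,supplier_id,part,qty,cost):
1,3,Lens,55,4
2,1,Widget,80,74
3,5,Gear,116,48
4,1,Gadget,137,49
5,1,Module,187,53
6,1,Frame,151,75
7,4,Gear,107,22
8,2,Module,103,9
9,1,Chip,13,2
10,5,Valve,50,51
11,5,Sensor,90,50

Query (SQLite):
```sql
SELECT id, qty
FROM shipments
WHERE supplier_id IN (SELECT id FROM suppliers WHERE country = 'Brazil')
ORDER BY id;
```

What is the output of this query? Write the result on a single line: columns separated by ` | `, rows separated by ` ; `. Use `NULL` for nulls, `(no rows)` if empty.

2 | 80 ; 4 | 137 ; 5 | 187 ; 6 | 151 ; 9 | 13

Inner query: suppliers.id where country = 'Brazil'.
Outer: keep shipments rows whose supplier_id is in that set.
Inner query → {1}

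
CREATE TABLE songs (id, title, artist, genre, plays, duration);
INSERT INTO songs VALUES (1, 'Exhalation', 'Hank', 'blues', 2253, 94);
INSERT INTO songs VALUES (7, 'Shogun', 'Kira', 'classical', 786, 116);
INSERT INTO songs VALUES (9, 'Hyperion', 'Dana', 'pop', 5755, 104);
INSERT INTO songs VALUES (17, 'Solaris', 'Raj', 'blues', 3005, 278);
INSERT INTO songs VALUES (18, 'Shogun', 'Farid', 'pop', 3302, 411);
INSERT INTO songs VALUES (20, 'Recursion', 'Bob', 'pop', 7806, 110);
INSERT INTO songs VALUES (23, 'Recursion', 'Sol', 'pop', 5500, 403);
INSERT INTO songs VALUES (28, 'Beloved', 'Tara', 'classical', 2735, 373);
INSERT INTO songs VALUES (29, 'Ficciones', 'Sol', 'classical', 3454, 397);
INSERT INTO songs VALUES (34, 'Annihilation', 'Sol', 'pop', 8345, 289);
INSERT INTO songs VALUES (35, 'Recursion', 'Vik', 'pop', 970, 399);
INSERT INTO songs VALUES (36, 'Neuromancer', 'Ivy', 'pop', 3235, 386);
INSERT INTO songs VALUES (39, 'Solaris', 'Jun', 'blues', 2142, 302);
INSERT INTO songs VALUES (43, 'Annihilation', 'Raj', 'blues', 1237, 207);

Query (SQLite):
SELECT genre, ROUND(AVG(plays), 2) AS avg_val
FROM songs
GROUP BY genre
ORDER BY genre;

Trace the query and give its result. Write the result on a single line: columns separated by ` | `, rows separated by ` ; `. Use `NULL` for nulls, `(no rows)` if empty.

Partition songs by genre; compute ROUND(AVG(plays), 2) within each group.
  blues: ids {1, 17, 39, 43} → ROUND(AVG(plays), 2)=2159.25
  classical: ids {7, 28, 29} → ROUND(AVG(plays), 2)=2325
  pop: ids {9, 18, 20, 23, 34, 35, 36} → ROUND(AVG(plays), 2)=4987.57

blues | 2159.25 ; classical | 2325 ; pop | 4987.57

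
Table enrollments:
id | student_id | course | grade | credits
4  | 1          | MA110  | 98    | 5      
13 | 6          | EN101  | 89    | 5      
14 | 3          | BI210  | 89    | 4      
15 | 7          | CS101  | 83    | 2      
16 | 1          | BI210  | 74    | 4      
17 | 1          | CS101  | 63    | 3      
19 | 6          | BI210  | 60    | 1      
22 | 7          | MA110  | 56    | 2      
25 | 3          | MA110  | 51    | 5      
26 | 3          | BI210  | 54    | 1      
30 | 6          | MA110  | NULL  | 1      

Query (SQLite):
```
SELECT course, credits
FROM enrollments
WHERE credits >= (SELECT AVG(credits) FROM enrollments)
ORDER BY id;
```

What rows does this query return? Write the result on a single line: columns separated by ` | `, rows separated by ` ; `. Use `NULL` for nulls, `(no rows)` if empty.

Scalar subquery: AVG(credits) over all enrollments rows = 3.0.
Keep rows where credits >= that value.

MA110 | 5 ; EN101 | 5 ; BI210 | 4 ; BI210 | 4 ; CS101 | 3 ; MA110 | 5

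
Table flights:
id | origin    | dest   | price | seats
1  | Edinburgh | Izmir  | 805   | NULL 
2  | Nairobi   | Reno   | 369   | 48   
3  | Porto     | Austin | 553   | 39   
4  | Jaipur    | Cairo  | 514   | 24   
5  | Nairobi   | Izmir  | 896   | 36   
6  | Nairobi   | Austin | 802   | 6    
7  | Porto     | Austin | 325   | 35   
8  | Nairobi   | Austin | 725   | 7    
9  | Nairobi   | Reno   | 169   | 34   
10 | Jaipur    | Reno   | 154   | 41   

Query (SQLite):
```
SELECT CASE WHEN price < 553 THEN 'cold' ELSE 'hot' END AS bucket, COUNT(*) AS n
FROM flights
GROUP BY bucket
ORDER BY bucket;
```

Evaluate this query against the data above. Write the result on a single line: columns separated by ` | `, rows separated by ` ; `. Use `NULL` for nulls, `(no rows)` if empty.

Bucket rows by price < 553 → 'cold' else 'hot'; count each bucket.

cold | 5 ; hot | 5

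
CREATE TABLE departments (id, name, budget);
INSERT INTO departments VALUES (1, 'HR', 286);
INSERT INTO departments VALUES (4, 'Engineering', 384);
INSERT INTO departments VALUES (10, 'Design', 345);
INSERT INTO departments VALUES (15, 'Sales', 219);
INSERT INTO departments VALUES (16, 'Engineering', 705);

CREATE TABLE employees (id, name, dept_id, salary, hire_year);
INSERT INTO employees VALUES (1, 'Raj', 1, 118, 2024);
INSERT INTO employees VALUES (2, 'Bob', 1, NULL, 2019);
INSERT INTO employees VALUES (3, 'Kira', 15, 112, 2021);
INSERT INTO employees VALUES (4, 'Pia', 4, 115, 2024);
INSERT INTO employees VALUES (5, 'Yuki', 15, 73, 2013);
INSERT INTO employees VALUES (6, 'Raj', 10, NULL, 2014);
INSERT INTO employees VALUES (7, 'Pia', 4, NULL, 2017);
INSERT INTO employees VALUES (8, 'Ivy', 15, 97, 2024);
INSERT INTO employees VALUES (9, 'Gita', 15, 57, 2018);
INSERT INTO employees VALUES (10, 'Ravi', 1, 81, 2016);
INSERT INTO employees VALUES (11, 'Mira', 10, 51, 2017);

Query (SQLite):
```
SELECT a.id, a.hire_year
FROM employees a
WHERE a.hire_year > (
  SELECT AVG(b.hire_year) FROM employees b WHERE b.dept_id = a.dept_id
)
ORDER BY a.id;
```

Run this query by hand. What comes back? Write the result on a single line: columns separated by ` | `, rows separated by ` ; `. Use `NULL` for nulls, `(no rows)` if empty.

For each employees row a, compute AVG(hire_year) over rows sharing a.dept_id.
Keep row a if a.hire_year > that per-group AVG.
  dept_id=1: AVG(hire_year) = 2019.666667
  dept_id=4: AVG(hire_year) = 2020.5
  dept_id=10: AVG(hire_year) = 2015.5
  dept_id=15: AVG(hire_year) = 2019.0

1 | 2024 ; 3 | 2021 ; 4 | 2024 ; 8 | 2024 ; 11 | 2017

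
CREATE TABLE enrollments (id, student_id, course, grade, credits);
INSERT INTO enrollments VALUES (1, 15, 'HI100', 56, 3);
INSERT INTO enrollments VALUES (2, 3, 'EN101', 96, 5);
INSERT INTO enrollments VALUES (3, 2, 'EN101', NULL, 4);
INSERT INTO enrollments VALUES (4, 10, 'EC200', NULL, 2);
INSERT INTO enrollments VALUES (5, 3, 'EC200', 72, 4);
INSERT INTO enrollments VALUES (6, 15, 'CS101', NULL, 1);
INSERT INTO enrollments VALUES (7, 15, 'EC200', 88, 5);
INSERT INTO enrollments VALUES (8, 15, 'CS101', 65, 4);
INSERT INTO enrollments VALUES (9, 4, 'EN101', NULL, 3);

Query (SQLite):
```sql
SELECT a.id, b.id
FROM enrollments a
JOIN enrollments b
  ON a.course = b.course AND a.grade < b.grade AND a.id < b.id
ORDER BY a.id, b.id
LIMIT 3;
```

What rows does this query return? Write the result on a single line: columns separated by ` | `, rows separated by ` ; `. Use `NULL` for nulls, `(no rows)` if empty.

5 | 7

Pairs (a,b) with same course, a.grade < b.grade, a.id < b.id.
course groups: CS101:{6,8} EC200:{4,5,7} EN101:{2,3,9} HI100:{1}
Ordered by (a.id, b.id); first 3.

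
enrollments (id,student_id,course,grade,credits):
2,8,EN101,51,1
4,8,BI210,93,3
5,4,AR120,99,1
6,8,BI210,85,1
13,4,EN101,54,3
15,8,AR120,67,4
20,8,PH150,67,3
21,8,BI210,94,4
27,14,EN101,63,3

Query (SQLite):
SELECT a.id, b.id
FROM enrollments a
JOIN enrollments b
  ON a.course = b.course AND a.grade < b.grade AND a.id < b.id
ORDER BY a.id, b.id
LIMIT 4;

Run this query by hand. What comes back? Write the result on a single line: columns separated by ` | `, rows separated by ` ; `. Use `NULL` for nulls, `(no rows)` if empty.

2 | 13 ; 2 | 27 ; 4 | 21 ; 6 | 21

Pairs (a,b) with same course, a.grade < b.grade, a.id < b.id.
course groups: AR120:{5,15} BI210:{4,6,21} EN101:{2,13,27} PH150:{20}
Ordered by (a.id, b.id); first 4.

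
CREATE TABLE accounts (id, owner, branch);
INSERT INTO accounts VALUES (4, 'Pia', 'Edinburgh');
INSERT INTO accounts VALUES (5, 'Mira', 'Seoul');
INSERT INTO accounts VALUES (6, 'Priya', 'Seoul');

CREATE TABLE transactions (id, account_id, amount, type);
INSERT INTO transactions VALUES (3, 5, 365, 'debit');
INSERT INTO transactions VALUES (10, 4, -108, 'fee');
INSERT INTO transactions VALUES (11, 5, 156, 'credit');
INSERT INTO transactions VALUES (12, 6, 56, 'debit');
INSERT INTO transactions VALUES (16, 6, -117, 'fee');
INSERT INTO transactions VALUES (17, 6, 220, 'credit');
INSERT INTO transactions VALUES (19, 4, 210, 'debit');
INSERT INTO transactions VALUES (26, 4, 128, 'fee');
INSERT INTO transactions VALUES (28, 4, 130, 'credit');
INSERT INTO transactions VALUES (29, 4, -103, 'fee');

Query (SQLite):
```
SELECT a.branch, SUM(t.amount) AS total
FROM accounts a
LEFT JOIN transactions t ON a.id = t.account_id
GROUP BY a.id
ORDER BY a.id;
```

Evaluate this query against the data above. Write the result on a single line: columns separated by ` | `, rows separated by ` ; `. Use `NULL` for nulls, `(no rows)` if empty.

LEFT JOIN keeps every accounts row; unmatched ones get NULL for transactions columns.
Group by accounts.id and compute SUM(t.amount). SUM over an all-NULL group is NULL.
  4: ids {10, 19, 26, 28, 29} → SUM(t.amount)=257
  5: ids {3, 11} → SUM(t.amount)=521
  6: ids {12, 16, 17} → SUM(t.amount)=159

Edinburgh | 257 ; Seoul | 521 ; Seoul | 159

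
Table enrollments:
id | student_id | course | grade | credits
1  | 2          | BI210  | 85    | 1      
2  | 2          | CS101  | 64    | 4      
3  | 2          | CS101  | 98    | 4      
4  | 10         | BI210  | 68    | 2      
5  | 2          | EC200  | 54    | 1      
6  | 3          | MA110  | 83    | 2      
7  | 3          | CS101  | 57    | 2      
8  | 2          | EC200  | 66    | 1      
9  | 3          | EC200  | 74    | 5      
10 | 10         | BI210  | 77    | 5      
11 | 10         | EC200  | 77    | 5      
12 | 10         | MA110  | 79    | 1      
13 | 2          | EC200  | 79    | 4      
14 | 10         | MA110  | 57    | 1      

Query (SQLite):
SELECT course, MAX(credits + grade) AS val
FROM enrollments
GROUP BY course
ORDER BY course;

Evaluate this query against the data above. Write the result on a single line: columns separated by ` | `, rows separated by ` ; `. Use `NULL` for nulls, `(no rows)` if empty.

For each row compute credits + grade.
Group by course; take MAX of the expression per group.
  BI210: ids {1, 4, 10} → MAX(credits + grade)=86
  CS101: ids {2, 3, 7} → MAX(credits + grade)=102
  EC200: ids {5, 8, 9, 11, 13} → MAX(credits + grade)=83
  MA110: ids {6, 12, 14} → MAX(credits + grade)=85

BI210 | 86 ; CS101 | 102 ; EC200 | 83 ; MA110 | 85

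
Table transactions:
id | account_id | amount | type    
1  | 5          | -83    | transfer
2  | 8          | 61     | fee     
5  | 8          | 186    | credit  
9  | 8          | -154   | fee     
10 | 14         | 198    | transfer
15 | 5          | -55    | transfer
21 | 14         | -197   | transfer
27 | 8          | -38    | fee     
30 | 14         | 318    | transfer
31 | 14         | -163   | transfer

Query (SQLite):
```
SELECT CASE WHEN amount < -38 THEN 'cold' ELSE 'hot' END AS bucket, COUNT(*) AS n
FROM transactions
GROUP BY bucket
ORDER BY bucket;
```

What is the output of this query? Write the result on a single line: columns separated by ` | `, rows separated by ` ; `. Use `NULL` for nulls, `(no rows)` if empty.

Bucket rows by amount < -38 → 'cold' else 'hot'; count each bucket.

cold | 5 ; hot | 5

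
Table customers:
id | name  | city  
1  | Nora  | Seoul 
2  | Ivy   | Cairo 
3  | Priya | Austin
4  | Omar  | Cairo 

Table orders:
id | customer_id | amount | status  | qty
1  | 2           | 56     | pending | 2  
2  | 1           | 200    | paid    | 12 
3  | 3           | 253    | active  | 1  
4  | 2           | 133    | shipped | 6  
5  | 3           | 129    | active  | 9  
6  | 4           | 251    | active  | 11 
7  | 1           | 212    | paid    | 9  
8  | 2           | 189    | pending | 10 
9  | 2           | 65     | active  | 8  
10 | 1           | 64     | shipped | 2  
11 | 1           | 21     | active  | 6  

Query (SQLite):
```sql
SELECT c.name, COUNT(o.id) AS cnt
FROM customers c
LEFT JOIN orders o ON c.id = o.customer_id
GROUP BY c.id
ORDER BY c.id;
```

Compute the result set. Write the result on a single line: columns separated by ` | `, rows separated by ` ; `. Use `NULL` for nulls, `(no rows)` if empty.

LEFT JOIN keeps every customers row; unmatched ones get NULL for orders columns.
Group by customers.id and compute COUNT(o.id). COUNT(col) of an all-NULL group is 0.
  1: ids {2, 7, 10, 11} → COUNT(o.id)=4
  2: ids {1, 4, 8, 9} → COUNT(o.id)=4
  3: ids {3, 5} → COUNT(o.id)=2
  4: ids {6} → COUNT(o.id)=1

Nora | 4 ; Ivy | 4 ; Priya | 2 ; Omar | 1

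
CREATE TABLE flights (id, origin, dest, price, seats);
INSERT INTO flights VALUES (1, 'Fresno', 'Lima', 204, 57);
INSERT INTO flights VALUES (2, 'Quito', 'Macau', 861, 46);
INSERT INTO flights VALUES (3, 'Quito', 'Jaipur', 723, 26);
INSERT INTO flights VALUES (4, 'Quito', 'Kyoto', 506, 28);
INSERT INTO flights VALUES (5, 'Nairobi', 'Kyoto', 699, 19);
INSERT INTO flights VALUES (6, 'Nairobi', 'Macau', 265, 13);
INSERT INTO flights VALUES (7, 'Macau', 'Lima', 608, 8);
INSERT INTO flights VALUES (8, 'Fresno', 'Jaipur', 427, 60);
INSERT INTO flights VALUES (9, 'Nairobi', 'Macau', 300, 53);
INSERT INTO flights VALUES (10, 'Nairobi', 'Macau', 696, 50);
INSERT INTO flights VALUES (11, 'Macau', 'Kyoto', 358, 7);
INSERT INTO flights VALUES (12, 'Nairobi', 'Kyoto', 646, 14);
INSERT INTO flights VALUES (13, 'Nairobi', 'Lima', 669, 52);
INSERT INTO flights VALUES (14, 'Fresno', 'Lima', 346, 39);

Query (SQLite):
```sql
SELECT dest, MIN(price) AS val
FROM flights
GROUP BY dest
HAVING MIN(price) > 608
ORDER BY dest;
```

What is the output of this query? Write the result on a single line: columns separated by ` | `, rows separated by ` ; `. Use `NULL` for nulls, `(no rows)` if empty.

(no rows)

Partition flights by dest; compute MIN(price) within each group.
HAVING: keep groups where MIN(price) > 608.
  Jaipur: ids {3, 8} → MIN(price)=427
  Kyoto: ids {4, 5, 11, 12} → MIN(price)=358
  Lima: ids {1, 7, 13, 14} → MIN(price)=204
  Macau: ids {2, 6, 9, 10} → MIN(price)=265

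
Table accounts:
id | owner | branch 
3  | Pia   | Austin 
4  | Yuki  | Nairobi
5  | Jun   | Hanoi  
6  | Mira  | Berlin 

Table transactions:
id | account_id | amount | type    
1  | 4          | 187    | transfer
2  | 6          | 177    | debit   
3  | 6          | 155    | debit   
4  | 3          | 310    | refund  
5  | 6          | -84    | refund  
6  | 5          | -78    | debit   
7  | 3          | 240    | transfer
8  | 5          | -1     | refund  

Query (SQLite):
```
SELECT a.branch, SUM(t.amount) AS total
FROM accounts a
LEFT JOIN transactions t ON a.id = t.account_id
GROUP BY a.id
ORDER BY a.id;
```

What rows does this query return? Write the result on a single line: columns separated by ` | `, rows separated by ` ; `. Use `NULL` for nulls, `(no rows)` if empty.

Austin | 550 ; Nairobi | 187 ; Hanoi | -79 ; Berlin | 248

LEFT JOIN keeps every accounts row; unmatched ones get NULL for transactions columns.
Group by accounts.id and compute SUM(t.amount). SUM over an all-NULL group is NULL.
  3: ids {4, 7} → SUM(t.amount)=550
  4: ids {1} → SUM(t.amount)=187
  5: ids {6, 8} → SUM(t.amount)=-79
  6: ids {2, 3, 5} → SUM(t.amount)=248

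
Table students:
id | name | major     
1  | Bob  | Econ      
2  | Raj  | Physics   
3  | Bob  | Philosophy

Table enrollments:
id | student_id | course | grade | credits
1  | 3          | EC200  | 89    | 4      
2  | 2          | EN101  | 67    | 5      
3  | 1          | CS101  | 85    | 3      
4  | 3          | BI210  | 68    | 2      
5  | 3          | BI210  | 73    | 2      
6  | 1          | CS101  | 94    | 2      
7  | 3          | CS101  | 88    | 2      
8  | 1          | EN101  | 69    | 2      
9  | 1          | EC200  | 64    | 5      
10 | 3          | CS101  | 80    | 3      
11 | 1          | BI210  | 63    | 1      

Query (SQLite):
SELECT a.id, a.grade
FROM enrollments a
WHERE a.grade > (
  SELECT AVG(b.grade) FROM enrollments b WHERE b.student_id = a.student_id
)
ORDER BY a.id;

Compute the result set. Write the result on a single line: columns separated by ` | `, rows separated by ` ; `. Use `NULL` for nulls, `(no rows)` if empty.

For each enrollments row a, compute AVG(grade) over rows sharing a.student_id.
Keep row a if a.grade > that per-group AVG.
  student_id=1: AVG(grade) = 75.0
  student_id=2: AVG(grade) = 67.0
  student_id=3: AVG(grade) = 79.6

1 | 89 ; 3 | 85 ; 6 | 94 ; 7 | 88 ; 10 | 80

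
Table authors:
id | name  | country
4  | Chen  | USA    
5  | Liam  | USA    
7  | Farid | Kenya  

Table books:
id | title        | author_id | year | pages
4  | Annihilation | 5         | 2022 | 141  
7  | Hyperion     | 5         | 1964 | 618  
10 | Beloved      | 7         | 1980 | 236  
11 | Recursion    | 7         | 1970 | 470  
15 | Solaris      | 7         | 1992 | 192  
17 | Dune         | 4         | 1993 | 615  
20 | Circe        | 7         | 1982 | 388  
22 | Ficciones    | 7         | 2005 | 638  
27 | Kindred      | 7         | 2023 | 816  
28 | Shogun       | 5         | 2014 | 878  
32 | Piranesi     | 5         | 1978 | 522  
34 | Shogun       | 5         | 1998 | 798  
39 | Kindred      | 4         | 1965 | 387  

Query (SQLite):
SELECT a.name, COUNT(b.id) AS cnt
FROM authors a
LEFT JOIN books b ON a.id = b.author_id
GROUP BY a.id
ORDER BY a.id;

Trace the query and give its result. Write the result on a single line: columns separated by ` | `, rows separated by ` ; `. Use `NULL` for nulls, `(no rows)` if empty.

Chen | 2 ; Liam | 5 ; Farid | 6

LEFT JOIN keeps every authors row; unmatched ones get NULL for books columns.
Group by authors.id and compute COUNT(b.id). COUNT(col) of an all-NULL group is 0.
  4: ids {17, 39} → COUNT(b.id)=2
  5: ids {4, 7, 28, 32, 34} → COUNT(b.id)=5
  7: ids {10, 11, 15, 20, 22, 27} → COUNT(b.id)=6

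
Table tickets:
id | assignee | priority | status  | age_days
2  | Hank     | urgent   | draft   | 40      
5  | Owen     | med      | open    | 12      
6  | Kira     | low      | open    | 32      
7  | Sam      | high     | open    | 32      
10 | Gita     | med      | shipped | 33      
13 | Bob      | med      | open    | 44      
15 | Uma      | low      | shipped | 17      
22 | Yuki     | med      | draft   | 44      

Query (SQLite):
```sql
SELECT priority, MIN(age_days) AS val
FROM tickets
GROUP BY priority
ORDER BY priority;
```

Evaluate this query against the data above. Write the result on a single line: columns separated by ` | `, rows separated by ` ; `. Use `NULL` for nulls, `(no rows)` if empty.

high | 32 ; low | 17 ; med | 12 ; urgent | 40

Partition tickets by priority; compute MIN(age_days) within each group.
  high: ids {7} → MIN(age_days)=32
  low: ids {6, 15} → MIN(age_days)=17
  med: ids {5, 10, 13, 22} → MIN(age_days)=12
  urgent: ids {2} → MIN(age_days)=40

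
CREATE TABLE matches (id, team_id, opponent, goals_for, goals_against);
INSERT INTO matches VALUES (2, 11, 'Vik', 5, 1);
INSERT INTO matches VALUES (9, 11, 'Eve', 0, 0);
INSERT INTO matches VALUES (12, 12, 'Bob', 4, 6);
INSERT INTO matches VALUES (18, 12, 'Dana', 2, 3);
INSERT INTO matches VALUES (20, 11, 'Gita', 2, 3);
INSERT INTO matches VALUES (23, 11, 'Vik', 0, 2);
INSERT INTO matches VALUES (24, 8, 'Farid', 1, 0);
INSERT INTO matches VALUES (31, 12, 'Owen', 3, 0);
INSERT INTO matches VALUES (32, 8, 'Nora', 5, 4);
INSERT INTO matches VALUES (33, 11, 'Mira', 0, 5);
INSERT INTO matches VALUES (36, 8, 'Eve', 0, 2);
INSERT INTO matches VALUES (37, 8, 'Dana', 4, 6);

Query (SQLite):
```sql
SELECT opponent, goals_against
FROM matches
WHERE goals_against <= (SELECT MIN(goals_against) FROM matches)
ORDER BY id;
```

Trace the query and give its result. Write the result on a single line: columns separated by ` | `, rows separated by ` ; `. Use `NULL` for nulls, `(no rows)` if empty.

Scalar subquery: MIN(goals_against) over all matches rows = 0.
Keep rows where goals_against <= that value.

Eve | 0 ; Farid | 0 ; Owen | 0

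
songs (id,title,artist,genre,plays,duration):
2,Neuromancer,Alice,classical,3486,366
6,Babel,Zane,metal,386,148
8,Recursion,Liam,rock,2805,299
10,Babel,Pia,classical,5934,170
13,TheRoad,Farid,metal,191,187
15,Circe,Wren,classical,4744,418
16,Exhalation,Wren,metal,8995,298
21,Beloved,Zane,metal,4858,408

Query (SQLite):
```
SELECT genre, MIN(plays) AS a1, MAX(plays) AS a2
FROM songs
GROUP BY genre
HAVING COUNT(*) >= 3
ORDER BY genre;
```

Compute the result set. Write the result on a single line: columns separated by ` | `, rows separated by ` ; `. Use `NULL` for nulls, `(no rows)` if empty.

classical | 3486 | 5934 ; metal | 191 | 8995

Group songs by genre.
Per group compute: MIN(plays), MAX(plays).
HAVING: drop groups with fewer than 3 rows.
  classical: ids {2, 10, 15} → MIN(plays)=3486, MAX(plays)=5934
  metal: ids {6, 13, 16, 21} → MIN(plays)=191, MAX(plays)=8995
  rock: ids {8} → MIN(plays)=2805, MAX(plays)=2805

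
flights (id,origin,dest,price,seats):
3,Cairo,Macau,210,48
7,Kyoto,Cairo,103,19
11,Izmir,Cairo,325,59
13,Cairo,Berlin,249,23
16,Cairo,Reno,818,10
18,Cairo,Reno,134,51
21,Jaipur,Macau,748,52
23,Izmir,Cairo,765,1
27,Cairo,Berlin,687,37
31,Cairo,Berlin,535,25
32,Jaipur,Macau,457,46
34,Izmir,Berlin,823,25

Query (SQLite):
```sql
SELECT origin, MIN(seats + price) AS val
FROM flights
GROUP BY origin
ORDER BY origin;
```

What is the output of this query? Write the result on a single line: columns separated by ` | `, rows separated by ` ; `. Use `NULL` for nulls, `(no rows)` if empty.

Cairo | 185 ; Izmir | 384 ; Jaipur | 503 ; Kyoto | 122

For each row compute seats + price.
Group by origin; take MIN of the expression per group.
  Cairo: ids {3, 13, 16, 18, 27, 31} → MIN(seats + price)=185
  Izmir: ids {11, 23, 34} → MIN(seats + price)=384
  Jaipur: ids {21, 32} → MIN(seats + price)=503
  Kyoto: ids {7} → MIN(seats + price)=122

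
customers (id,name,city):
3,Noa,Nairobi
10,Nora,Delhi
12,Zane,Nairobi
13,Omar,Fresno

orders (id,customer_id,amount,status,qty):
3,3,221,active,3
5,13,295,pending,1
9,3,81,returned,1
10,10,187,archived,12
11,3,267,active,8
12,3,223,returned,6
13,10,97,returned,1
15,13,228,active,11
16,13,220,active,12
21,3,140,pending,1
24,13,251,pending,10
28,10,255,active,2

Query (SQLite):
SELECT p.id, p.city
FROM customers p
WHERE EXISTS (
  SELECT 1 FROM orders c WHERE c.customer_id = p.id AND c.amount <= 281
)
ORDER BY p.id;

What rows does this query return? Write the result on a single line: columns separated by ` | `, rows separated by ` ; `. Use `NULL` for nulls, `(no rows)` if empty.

For each customers row, check whether any orders with matching customer_id has amount <= 281.
Keep rows where that is true.

3 | Nairobi ; 10 | Delhi ; 13 | Fresno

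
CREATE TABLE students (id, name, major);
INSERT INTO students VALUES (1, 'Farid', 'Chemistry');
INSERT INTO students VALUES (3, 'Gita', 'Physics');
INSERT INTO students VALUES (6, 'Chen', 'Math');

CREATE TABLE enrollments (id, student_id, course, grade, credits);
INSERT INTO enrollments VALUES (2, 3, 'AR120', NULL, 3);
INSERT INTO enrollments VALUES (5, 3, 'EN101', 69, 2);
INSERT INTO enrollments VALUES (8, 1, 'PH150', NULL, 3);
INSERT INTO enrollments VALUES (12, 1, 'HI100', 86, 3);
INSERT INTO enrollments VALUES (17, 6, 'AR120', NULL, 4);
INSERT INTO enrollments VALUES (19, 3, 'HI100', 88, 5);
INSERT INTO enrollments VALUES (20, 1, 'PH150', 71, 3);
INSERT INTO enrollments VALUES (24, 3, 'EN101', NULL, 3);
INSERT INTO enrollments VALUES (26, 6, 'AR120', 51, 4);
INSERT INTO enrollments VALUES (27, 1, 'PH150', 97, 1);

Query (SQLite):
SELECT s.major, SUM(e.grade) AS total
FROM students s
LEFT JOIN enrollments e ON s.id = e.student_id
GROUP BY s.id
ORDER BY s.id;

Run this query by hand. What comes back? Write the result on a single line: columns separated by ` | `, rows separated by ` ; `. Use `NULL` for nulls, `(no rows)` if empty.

Chemistry | 254 ; Physics | 157 ; Math | 51

LEFT JOIN keeps every students row; unmatched ones get NULL for enrollments columns.
Group by students.id and compute SUM(e.grade). SUM over an all-NULL group is NULL.
  1: ids {8, 12, 20, 27} → SUM(e.grade)=254
  3: ids {2, 5, 19, 24} → SUM(e.grade)=157
  6: ids {17, 26} → SUM(e.grade)=51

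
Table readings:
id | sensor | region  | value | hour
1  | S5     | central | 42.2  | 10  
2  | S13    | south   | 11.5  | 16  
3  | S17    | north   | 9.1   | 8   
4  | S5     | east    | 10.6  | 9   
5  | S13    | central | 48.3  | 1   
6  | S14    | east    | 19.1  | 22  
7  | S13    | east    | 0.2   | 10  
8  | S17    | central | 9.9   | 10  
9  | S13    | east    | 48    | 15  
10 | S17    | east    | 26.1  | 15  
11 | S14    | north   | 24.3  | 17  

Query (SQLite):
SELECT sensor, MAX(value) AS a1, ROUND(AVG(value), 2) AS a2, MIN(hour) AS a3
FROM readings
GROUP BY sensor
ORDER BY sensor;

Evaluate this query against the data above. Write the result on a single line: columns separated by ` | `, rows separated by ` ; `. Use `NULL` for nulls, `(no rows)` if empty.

S13 | 48.3 | 27 | 1 ; S14 | 24.3 | 21.7 | 17 ; S17 | 26.1 | 15.03 | 8 ; S5 | 42.2 | 26.4 | 9

Group readings by sensor.
Per group compute: MAX(value), ROUND(AVG(value), 2), MIN(hour).
  S13: ids {2, 5, 7, 9} → MAX(value)=48.3, ROUND(AVG(value), 2)=27, MIN(hour)=1
  S14: ids {6, 11} → MAX(value)=24.3, ROUND(AVG(value), 2)=21.7, MIN(hour)=17
  S17: ids {3, 8, 10} → MAX(value)=26.1, ROUND(AVG(value), 2)=15.03, MIN(hour)=8
  S5: ids {1, 4} → MAX(value)=42.2, ROUND(AVG(value), 2)=26.4, MIN(hour)=9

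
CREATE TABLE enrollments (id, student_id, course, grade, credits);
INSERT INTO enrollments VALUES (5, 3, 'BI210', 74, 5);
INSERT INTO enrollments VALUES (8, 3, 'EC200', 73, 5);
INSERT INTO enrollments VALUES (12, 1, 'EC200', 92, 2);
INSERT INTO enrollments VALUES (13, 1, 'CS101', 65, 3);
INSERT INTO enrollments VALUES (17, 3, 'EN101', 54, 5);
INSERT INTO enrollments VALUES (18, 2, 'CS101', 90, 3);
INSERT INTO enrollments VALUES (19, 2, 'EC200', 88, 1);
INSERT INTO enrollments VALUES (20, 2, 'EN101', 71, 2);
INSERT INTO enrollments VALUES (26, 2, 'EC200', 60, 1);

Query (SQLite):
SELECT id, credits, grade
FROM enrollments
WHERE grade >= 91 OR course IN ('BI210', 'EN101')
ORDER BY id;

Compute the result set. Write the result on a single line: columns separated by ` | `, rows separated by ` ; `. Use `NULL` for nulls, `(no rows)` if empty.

grade >= 91: ids {12}
course IN ('BI210', 'EN101'): ids {5, 17, 20}
Combine with OR.

5 | 5 | 74 ; 12 | 2 | 92 ; 17 | 5 | 54 ; 20 | 2 | 71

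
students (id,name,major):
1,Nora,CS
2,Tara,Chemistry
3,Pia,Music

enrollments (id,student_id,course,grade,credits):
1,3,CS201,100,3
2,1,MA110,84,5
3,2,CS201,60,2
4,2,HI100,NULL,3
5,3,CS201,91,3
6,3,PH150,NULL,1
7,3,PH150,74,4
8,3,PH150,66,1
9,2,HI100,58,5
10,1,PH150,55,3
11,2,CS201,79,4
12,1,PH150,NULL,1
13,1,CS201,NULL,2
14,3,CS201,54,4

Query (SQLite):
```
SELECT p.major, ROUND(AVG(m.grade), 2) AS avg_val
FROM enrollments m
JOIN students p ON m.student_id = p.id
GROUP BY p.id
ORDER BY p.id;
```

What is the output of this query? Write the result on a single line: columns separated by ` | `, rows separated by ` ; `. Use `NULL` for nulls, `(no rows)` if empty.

Join each enrollments row to its students via student_id.
Group joined rows by students.id; compute ROUND(AVG(m.grade), 2) per group.
  1: ids {2, 10, 12, 13} → ROUND(AVG(m.grade), 2)=69.5
  2: ids {3, 4, 9, 11} → ROUND(AVG(m.grade), 2)=65.67
  3: ids {1, 5, 6, 7, 8, 14} → ROUND(AVG(m.grade), 2)=77

CS | 69.5 ; Chemistry | 65.67 ; Music | 77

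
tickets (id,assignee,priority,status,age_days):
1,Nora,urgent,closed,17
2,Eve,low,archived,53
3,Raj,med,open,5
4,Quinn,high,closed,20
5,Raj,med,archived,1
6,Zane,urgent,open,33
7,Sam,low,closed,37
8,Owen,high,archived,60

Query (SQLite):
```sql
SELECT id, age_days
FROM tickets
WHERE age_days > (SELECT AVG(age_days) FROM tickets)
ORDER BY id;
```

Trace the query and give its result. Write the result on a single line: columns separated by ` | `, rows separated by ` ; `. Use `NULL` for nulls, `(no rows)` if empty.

Scalar subquery: AVG(age_days) over all tickets rows = 28.25.
Keep rows where age_days > that value.

2 | 53 ; 6 | 33 ; 7 | 37 ; 8 | 60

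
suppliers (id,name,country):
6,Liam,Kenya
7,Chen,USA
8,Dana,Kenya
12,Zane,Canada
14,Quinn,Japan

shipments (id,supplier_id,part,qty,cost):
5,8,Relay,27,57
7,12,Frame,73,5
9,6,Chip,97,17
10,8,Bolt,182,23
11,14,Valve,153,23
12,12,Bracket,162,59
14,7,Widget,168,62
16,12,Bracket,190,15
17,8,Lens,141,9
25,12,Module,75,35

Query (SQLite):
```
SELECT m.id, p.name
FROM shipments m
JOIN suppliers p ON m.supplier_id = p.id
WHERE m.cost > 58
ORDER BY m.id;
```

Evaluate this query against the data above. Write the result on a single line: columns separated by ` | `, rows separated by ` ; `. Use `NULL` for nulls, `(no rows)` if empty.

12 | Zane ; 14 | Chen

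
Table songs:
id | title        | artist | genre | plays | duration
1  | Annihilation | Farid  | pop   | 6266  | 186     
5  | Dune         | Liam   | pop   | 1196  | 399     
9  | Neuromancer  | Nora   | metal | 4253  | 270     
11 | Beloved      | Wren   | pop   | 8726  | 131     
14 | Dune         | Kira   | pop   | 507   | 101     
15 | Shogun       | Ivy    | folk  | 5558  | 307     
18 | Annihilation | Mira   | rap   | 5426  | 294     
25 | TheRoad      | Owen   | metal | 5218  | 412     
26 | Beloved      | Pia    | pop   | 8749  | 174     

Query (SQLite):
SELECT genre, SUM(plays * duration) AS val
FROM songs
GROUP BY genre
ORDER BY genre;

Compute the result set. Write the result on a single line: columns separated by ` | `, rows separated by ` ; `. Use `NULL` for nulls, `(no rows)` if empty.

folk | 1706306 ; metal | 3298126 ; pop | 4359319 ; rap | 1595244

For each row compute plays * duration.
Group by genre; take SUM of the expression per group.
  folk: ids {15} → SUM(plays * duration)=1706306
  metal: ids {9, 25} → SUM(plays * duration)=3298126
  pop: ids {1, 5, 11, 14, 26} → SUM(plays * duration)=4359319
  rap: ids {18} → SUM(plays * duration)=1595244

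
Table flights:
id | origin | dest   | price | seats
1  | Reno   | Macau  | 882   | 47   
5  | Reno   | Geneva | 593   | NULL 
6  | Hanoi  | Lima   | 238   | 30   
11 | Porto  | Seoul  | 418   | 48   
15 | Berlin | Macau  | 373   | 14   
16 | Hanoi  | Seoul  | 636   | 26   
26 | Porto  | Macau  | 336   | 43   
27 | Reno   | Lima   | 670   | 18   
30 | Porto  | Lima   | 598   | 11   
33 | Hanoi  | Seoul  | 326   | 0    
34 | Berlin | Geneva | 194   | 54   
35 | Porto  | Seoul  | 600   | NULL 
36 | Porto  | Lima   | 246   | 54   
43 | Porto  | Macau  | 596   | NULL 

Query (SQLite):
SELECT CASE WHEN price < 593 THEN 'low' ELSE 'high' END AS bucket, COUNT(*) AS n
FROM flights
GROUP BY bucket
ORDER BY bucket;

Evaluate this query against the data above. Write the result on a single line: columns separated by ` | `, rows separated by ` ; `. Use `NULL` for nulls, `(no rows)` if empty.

high | 7 ; low | 7

Bucket rows by price < 593 → 'low' else 'high'; count each bucket.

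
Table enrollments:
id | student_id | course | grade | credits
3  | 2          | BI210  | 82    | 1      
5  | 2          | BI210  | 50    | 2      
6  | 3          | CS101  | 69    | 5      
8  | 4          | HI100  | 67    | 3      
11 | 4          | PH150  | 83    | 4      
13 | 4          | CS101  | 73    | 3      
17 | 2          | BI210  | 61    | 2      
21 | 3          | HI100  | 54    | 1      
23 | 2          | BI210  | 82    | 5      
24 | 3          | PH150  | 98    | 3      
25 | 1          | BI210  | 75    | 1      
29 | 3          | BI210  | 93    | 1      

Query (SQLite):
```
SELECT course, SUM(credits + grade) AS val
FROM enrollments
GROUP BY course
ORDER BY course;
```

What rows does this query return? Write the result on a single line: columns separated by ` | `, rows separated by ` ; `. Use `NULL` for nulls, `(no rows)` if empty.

BI210 | 455 ; CS101 | 150 ; HI100 | 125 ; PH150 | 188

For each row compute credits + grade.
Group by course; take SUM of the expression per group.
  BI210: ids {3, 5, 17, 23, 25, 29} → SUM(credits + grade)=455
  CS101: ids {6, 13} → SUM(credits + grade)=150
  HI100: ids {8, 21} → SUM(credits + grade)=125
  PH150: ids {11, 24} → SUM(credits + grade)=188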